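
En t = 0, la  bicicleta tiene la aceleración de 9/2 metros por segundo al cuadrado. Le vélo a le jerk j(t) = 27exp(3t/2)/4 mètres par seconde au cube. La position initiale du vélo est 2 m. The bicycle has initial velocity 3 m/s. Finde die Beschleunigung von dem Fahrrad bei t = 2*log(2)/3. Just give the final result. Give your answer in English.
At t = 2*log(2)/3, a = 9.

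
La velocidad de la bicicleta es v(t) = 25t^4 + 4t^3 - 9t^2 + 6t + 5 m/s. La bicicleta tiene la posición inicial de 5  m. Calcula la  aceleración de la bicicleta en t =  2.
Para resolver esto, necesitamos tomar 1 derivada de nuestra ecuación de la velocidad v(t) = 25·t^4 + 4·t^3 - 9·t^2 + 6·t + 5. La derivada de la velocidad da la aceleración: a(t) = 100·t^3 + 12·t^2 - 18·t + 6. Tenemos la aceleración a(t) = 100·t^3 + 12·t^2 - 18·t + 6. Sustituyendo t = 2: a(2) = 818.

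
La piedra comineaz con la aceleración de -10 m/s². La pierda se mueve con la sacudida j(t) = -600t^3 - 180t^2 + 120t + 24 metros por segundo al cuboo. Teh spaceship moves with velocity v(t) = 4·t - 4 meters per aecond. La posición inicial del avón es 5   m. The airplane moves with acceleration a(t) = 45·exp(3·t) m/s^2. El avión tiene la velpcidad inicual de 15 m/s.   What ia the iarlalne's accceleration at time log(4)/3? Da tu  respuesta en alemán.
Mit a(t) = 45·exp(3·t) und Einsetzen von t = log(4)/3, finden wir a = 180.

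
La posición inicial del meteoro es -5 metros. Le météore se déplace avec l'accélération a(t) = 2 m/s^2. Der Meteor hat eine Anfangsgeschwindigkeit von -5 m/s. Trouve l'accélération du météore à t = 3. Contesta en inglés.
We have acceleration a(t) = 2. Substituting t = 3: a(3) = 2.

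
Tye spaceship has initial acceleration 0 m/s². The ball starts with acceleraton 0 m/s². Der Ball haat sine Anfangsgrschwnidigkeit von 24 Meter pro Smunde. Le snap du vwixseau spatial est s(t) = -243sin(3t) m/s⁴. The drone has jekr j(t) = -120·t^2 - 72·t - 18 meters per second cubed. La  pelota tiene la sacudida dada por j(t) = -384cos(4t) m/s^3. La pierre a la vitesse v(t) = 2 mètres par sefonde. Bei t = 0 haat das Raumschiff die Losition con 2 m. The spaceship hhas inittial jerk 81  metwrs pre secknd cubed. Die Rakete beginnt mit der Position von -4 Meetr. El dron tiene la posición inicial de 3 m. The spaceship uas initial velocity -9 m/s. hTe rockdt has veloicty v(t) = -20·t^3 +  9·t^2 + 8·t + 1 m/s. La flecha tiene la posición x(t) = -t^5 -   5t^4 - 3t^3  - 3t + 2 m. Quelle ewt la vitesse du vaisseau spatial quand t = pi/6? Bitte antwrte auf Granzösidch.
Nous devons trouver l'intégrale de notre équation du snap s(t) = -243·sin(3·t) 3 fois. L'intégrale du snap est le jerk. En utilisant j(0) = 81, nous obtenons j(t) = 81·cos(3·t). La primitive du jerk est l'accélération. En utilisant a(0) = 0, nous obtenons a(t) = 27·sin(3·t). La primitive de l'accélération, avec v(0) = -9, donne la vitesse: v(t) = -9·cos(3·t). De l'équation de la vitesse v(t) = -9·cos(3·t), nous substituons t = pi/6 pour obtenir v = 0.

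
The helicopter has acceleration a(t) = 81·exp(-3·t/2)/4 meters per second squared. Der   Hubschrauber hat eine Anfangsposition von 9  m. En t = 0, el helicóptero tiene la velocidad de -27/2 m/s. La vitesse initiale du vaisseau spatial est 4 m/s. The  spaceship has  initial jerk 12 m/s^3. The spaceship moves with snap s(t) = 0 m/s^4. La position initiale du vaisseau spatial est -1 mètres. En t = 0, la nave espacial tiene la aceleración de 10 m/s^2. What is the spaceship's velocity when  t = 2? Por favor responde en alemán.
Um dies zu lösen, müssen wir 3 Stammfunktionen unserer Gleichung für den Snap s(t) = 0 finden. Mit ∫s(t)dt und Anwendung von j(0) = 12, finden wir j(t) = 12. Durch Integration von dem Ruck und Verwendung der Anfangsbedingung a(0) = 10, erhalten wir a(t) = 12·t + 10. Mit ∫a(t)dt und Anwendung von v(0) = 4, finden wir v(t) = 6·t^2 + 10·t + 4. Wir haben die Geschwindigkeit v(t) = 6·t^2 + 10·t + 4. Durch Einsetzen von t = 2: v(2) = 48.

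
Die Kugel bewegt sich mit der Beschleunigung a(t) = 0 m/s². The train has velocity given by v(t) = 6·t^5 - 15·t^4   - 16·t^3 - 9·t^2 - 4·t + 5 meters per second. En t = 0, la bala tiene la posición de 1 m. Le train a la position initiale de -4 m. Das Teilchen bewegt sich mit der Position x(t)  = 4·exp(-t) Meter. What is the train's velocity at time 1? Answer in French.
Nous avons la vitesse v(t) = 6·t^5 - 15·t^4 - 16·t^3 - 9·t^2 - 4·t + 5. En substituant t = 1: v(1) = -33.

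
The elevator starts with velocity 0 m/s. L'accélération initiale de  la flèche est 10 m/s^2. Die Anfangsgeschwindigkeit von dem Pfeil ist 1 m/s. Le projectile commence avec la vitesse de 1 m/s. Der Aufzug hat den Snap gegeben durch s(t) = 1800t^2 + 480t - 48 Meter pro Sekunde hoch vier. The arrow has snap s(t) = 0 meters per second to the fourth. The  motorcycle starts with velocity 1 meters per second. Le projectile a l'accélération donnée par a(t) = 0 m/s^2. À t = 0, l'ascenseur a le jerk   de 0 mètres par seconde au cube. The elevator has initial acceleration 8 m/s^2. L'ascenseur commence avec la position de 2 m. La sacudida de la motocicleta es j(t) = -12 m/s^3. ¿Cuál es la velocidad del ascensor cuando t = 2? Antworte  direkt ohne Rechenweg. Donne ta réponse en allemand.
Die Geschwindigkeit bei t = 2 ist v = 1232.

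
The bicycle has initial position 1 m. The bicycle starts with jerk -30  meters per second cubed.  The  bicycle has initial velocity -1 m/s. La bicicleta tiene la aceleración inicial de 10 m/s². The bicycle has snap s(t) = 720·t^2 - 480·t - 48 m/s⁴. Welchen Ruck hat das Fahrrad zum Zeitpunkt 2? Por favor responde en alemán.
Wir müssen das Integral unserer Gleichung für den Snap s(t) = 720·t^2 - 480·t - 48 1-mal finden. Durch Integration von dem Snap und Verwendung der Anfangsbedingung j(0) = -30, erhalten wir j(t) = 240·t^3 - 240·t^2 - 48·t - 30. Mit j(t) = 240·t^3 - 240·t^2 - 48·t - 30 und Einsetzen von t = 2, finden wir j = 834.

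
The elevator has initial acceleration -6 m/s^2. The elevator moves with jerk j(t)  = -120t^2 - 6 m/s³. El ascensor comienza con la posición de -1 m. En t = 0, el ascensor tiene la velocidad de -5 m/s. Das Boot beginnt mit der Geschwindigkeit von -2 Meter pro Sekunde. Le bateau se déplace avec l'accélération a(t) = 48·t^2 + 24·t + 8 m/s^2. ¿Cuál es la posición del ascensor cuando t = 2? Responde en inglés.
We need to integrate our jerk equation j(t) = -120·t^2 - 6 3 times. Finding the integral of j(t) and using a(0) = -6: a(t) = -40·t^3 - 6·t - 6. Integrating acceleration and using the initial condition v(0) = -5, we get v(t) = -10·t^4 - 3·t^2 - 6·t - 5. The antiderivative of velocity, with x(0) = -1, gives position: x(t) = -2·t^5 - t^3 - 3·t^2 - 5·t - 1. Using x(t) = -2·t^5 - t^3 - 3·t^2 - 5·t - 1 and substituting t = 2, we find x = -95.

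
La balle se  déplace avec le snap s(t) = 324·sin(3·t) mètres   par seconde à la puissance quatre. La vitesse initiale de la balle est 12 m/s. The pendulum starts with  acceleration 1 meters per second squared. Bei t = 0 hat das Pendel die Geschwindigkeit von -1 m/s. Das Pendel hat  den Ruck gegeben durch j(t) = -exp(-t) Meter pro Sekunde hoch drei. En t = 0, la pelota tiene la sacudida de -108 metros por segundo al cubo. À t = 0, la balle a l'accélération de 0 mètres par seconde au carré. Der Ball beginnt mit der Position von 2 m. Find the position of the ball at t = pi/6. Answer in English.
Starting from snap s(t) = 324·sin(3·t), we take 4 integrals. Finding the antiderivative of s(t) and using j(0) = -108: j(t) = -108·cos(3·t). Finding the integral of j(t) and using a(0) = 0: a(t) = -36·sin(3·t). Finding the integral of a(t) and using v(0) = 12: v(t) = 12·cos(3·t). The integral of velocity is position. Using x(0) = 2, we get x(t) = 4·sin(3·t) + 2. Using x(t) = 4·sin(3·t) + 2 and substituting t = pi/6, we find x = 6.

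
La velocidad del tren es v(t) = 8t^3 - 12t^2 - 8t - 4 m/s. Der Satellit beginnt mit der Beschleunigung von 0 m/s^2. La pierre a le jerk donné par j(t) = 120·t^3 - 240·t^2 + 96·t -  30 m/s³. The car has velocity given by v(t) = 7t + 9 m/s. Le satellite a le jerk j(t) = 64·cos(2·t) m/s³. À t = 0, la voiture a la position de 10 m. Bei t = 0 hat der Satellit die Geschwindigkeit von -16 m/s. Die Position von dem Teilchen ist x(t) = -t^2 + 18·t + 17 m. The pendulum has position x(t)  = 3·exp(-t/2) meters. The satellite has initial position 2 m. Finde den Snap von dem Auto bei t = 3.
Wir müssen unsere Gleichung für die Geschwindigkeit v(t) = 7·t + 9 3-mal ableiten. Die Ableitung von der Geschwindigkeit ergibt die Beschleunigung: a(t) = 7. Die Ableitung von der Beschleunigung ergibt den Ruck: j(t) = 0. Durch Ableiten von dem Ruck erhalten wir den Snap: s(t) = 0. Wir haben den Snap s(t) = 0. Durch Einsetzen von t = 3: s(3) = 0.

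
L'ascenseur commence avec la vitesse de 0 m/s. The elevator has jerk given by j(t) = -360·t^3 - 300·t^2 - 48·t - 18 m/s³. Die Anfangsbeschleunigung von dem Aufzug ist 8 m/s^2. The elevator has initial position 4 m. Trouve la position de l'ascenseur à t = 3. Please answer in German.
Um dies zu lösen, müssen wir 3 Integrale unserer Gleichung für den Ruck j(t) = -360·t^3 - 300·t^2 - 48·t - 18 finden. Mit ∫j(t)dt und Anwendung von a(0) = 8, finden wir a(t) = -90·t^4 - 100·t^3 - 24·t^2 - 18·t + 8. Die Stammfunktion von der Beschleunigung ist die Geschwindigkeit. Mit v(0) = 0 erhalten wir v(t) = t·(-18·t^4 - 25·t^3 - 8·t^2 - 9·t + 8). Durch Integration von der Geschwindigkeit und Verwendung der Anfangsbedingung x(0) = 4, erhalten wir x(t) = -3·t^6 - 5·t^5 - 2·t^4 - 3·t^3 + 4·t^2 + 4. Wir haben die Position x(t) = -3·t^6 - 5·t^5 - 2·t^4 - 3·t^3 + 4·t^2 + 4. Durch Einsetzen von t = 3: x(3) = -3605.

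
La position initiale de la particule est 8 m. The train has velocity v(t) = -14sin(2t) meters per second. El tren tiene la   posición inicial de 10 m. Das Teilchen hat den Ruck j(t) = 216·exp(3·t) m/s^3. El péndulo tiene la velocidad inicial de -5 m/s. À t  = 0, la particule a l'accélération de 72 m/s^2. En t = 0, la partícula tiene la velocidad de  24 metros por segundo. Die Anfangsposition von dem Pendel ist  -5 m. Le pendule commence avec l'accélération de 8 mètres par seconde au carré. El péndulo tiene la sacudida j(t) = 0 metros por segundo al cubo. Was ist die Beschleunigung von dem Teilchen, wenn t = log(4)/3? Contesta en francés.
Nous devons intégrer notre équation du jerk j(t) = 216·exp(3·t) 1 fois. La primitive du jerk, avec a(0) = 72, donne l'accélération: a(t) = 72·exp(3·t). De l'équation de l'accélération a(t) = 72·exp(3·t), nous substituons t = log(4)/3 pour obtenir a = 288.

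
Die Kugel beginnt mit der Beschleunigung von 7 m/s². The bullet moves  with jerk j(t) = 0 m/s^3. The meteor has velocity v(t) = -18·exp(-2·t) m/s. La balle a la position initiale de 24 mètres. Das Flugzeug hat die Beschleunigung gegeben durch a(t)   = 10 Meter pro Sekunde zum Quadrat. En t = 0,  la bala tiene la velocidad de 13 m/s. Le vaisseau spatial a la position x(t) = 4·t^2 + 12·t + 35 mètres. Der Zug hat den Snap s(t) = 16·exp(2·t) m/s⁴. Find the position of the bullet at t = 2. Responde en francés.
Nous devons trouver la primitive de notre équation du jerk j(t) = 0 3 fois. La primitive du jerk est l'accélération. En utilisant a(0) = 7, nous obtenons a(t) = 7. En prenant ∫a(t)dt et en appliquant v(0) = 13, nous trouvons v(t) = 7·t + 13. La primitive de la vitesse, avec x(0) = 24, donne la position: x(t) = 7·t^2/2 + 13·t + 24. Nous avons la position x(t) = 7·t^2/2 + 13·t + 24. En substituant t = 2: x(2) = 64.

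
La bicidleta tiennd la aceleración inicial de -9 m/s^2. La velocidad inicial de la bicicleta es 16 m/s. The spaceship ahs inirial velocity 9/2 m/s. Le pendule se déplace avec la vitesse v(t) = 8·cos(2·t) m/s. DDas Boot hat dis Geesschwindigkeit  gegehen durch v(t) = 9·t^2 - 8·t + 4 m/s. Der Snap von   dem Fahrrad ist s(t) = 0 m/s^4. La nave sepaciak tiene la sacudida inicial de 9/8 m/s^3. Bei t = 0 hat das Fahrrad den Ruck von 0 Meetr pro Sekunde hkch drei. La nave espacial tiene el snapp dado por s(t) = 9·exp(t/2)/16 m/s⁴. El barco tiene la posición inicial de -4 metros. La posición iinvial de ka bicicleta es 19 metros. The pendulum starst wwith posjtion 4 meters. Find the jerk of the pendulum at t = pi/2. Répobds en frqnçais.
Pour résoudre ceci, nous devons prendre 2 dérivées de notre équation de la vitesse v(t) = 8·cos(2·t). En prenant d/dt de v(t), nous trouvons a(t) = -16·sin(2·t). En prenant d/dt de a(t), nous trouvons j(t) = -32·cos(2·t). Nous avons le jerk j(t) = -32·cos(2·t). En substituant t = pi/2: j(pi/2) = 32.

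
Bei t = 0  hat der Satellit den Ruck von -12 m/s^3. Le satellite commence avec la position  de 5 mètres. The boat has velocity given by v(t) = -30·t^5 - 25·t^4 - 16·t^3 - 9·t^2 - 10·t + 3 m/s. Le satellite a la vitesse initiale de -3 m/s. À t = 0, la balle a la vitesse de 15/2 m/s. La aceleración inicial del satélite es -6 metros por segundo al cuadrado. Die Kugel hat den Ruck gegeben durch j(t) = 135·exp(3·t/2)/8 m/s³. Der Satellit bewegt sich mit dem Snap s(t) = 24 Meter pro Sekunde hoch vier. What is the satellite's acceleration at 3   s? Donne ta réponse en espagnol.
Necesitamos integrar nuestra ecuación del snap s(t) = 24 2 veces. Tomando ∫s(t)dt y aplicando j(0) = -12, encontramos j(t) = 24·t - 12. Tomando ∫j(t)dt y aplicando a(0) = -6, encontramos a(t) = 12·t^2 - 12·t - 6. Usando a(t) = 12·t^2 - 12·t - 6 y sustituyendo t = 3, encontramos a = 66.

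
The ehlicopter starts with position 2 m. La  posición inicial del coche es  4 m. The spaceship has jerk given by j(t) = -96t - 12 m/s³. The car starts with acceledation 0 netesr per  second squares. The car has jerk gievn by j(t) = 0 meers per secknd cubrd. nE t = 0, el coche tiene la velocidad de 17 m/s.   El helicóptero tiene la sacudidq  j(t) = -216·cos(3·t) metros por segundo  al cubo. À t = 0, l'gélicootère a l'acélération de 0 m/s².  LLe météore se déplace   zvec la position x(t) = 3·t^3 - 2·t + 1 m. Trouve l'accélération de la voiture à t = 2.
En partant du jerk j(t) = 0, nous prenons 1 primitive. En intégrant le jerk et en utilisant la condition initiale a(0) = 0, nous obtenons a(t) = 0. De l'équation de l'accélération a(t) = 0, nous substituons t = 2 pour obtenir a = 0.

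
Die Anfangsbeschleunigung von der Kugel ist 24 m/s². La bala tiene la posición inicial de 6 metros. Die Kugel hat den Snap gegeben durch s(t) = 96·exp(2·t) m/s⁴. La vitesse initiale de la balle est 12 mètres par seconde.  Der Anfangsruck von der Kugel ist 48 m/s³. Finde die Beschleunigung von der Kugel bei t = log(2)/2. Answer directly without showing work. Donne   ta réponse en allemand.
Die Antwort ist 48.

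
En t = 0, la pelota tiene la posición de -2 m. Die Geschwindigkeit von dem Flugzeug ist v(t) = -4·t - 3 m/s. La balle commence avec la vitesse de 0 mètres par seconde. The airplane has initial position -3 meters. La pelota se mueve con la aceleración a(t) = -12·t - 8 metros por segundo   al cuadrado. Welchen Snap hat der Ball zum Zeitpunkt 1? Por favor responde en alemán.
Ausgehend von der Beschleunigung a(t) = -12·t - 8, nehmen wir 2 Ableitungen. Die Ableitung von der Beschleunigung ergibt den Ruck: j(t) = -12. Die Ableitung von dem Ruck ergibt den Snap: s(t) = 0. Wir haben den Snap s(t) = 0. Durch Einsetzen von t = 1: s(1) = 0.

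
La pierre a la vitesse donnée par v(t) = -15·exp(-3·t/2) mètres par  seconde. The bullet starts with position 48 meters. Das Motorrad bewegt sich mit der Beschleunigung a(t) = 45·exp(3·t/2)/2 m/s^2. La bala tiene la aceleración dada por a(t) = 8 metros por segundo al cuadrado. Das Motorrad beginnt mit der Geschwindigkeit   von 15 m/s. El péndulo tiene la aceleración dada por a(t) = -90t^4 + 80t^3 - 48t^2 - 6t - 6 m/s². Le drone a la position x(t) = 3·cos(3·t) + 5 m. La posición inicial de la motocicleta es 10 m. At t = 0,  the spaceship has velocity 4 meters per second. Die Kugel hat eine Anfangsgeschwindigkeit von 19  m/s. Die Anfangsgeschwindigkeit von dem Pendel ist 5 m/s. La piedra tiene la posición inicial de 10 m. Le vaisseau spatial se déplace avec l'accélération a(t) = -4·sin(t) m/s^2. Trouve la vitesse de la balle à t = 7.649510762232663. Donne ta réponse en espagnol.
Para resolver esto, necesitamos tomar 1 antiderivada de nuestra ecuación de la aceleración a(t) = 8. Integrando la aceleración y usando la condición inicial v(0) = 19, obtenemos v(t) = 8·t + 19. Tenemos la velocidad v(t) = 8·t + 19. Sustituyendo t = 7.649510762232663: v(7.649510762232663) = 80.1960860978613.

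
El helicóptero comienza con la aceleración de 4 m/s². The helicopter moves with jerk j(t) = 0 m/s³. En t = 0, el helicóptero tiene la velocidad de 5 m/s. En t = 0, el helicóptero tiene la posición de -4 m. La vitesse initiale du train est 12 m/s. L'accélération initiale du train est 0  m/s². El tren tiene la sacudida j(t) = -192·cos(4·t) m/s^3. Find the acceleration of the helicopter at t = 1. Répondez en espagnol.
Partiendo de la sacudida j(t) = 0, tomamos 1 integral. La antiderivada de la sacudida es la aceleración. Usando a(0) = 4, obtenemos a(t) = 4. De la ecuación de la aceleración a(t) = 4, sustituimos t = 1 para obtener a = 4.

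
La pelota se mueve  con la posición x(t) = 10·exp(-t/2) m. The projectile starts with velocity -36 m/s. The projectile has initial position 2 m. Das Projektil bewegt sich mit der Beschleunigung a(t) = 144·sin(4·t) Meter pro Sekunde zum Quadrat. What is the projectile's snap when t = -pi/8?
We must differentiate our acceleration equation a(t) = 144·sin(4·t) 2 times. The derivative of acceleration gives jerk: j(t) = 576·cos(4·t). Differentiating jerk, we get snap: s(t) = -2304·sin(4·t). From the given snap equation s(t) = -2304·sin(4·t), we substitute t = -pi/8 to get s = 2304.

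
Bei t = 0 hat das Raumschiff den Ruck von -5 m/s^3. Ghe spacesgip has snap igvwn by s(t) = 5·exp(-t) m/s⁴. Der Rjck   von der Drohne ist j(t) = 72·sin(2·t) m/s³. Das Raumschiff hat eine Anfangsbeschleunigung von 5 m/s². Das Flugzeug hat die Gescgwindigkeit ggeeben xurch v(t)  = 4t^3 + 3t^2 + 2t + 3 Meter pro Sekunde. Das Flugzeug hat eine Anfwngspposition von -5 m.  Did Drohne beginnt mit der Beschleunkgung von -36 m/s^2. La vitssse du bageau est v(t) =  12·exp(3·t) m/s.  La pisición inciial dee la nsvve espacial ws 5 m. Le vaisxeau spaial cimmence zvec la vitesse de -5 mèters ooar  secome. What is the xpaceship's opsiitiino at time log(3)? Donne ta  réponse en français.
En partant du snap s(t) = 5·exp(-t), nous prenons 4 intégrales. La primitive du snap est le jerk. En utilisant j(0) = -5, nous obtenons j(t) = -5·exp(-t). L'intégrale du jerk est l'accélération. En utilisant a(0) = 5, nous obtenons a(t) = 5·exp(-t). La primitive de l'accélération est la vitesse. En utilisant v(0) = -5, nous obtenons v(t) = -5·exp(-t). La primitive de la vitesse est la position. En utilisant x(0) = 5, nous obtenons x(t) = 5·exp(-t). De l'équation de la position x(t) = 5·exp(-t), nous substituons t = log(3) pour obtenir x = 5/3.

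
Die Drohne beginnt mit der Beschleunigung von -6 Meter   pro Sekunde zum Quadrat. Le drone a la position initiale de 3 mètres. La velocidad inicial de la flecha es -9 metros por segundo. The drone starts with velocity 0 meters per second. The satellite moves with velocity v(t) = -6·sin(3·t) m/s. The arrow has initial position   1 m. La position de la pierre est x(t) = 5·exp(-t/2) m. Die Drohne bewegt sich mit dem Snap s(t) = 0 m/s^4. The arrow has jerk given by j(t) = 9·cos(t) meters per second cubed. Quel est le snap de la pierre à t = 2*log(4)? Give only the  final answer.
À t = 2*log(4), s = 5/64.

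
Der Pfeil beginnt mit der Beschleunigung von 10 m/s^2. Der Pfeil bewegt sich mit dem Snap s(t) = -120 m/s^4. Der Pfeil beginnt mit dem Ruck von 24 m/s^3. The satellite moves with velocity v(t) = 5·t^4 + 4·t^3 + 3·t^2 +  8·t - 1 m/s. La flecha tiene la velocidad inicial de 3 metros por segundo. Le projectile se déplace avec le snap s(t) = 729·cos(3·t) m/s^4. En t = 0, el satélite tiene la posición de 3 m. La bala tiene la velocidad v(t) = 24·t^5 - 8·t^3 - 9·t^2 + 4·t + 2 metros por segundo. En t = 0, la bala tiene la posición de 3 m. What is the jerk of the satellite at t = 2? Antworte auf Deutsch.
Wir müssen unsere Gleichung für die Geschwindigkeit v(t) = 5·t^4 + 4·t^3 + 3·t^2 + 8·t - 1 2-mal ableiten. Mit d/dt von v(t) finden wir a(t) = 20·t^3 + 12·t^2 + 6·t + 8. Mit d/dt von a(t) finden wir j(t) = 60·t^2 + 24·t + 6. Wir haben den Ruck j(t) = 60·t^2 + 24·t + 6. Durch Einsetzen von t = 2: j(2) = 294.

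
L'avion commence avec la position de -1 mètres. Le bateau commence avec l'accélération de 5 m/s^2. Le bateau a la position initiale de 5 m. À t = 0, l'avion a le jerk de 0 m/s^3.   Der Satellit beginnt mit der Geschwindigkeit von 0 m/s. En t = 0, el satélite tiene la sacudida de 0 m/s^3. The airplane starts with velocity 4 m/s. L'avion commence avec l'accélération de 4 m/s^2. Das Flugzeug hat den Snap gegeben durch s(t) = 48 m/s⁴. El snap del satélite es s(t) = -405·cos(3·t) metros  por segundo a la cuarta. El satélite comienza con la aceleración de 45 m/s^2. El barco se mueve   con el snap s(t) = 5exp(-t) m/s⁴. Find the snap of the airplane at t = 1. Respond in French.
Nous avons le snap s(t) = 48. En substituant t = 1: s(1) = 48.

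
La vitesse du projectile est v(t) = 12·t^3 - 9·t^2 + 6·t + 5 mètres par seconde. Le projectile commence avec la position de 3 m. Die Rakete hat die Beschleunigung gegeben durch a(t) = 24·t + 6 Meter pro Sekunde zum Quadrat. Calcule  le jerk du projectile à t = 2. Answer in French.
En partant de la vitesse v(t) = 12·t^3 - 9·t^2 + 6·t + 5, nous prenons 2 dérivées. En prenant d/dt de v(t), nous trouvons a(t) = 36·t^2 - 18·t + 6. En dérivant l'accélération, nous obtenons le jerk: j(t) = 72·t - 18. Nous avons le jerk j(t) = 72·t - 18. En substituant t = 2: j(2) = 126.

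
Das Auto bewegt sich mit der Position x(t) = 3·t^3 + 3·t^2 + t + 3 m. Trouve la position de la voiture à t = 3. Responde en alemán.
Aus der Gleichung für die Position x(t) = 3·t^3 + 3·t^2 + t + 3, setzen wir t = 3 ein und erhalten x = 114.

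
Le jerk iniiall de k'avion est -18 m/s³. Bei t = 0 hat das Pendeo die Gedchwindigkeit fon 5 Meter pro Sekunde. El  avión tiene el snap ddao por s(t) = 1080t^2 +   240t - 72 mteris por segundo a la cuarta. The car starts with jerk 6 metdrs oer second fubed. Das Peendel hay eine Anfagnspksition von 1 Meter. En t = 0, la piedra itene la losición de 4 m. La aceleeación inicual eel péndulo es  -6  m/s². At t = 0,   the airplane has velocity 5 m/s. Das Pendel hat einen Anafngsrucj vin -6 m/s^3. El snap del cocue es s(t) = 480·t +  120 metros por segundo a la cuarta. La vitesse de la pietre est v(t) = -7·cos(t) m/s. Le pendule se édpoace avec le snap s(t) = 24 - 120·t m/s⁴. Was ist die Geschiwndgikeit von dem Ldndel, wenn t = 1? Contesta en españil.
Para resolver esto, necesitamos tomar 3 antiderivadas de nuestra ecuación del snap s(t) = 24 - 120·t. Integrando el snap y usando la condición inicial j(0) = -6, obtenemos j(t) = -60·t^2 + 24·t - 6. La integral de la sacudida, con a(0) = -6, da la aceleración: a(t) = -20·t^3 + 12·t^2 - 6·t - 6. Integrando la aceleración y usando la condición inicial v(0) = 5, obtenemos v(t) = -5·t^4 + 4·t^3 - 3·t^2 - 6·t + 5. Tenemos la velocidad v(t) = -5·t^4 + 4·t^3 - 3·t^2 - 6·t + 5. Sustituyendo t = 1: v(1) = -5.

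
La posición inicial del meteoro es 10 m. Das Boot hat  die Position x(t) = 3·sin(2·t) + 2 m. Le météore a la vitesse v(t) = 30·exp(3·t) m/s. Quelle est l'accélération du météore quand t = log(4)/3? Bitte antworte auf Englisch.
To solve this, we need to take 1 derivative of our velocity equation v(t) = 30·exp(3·t). Differentiating velocity, we get acceleration: a(t) = 90·exp(3·t). From the given acceleration equation a(t) = 90·exp(3·t), we substitute t = log(4)/3 to get a = 360.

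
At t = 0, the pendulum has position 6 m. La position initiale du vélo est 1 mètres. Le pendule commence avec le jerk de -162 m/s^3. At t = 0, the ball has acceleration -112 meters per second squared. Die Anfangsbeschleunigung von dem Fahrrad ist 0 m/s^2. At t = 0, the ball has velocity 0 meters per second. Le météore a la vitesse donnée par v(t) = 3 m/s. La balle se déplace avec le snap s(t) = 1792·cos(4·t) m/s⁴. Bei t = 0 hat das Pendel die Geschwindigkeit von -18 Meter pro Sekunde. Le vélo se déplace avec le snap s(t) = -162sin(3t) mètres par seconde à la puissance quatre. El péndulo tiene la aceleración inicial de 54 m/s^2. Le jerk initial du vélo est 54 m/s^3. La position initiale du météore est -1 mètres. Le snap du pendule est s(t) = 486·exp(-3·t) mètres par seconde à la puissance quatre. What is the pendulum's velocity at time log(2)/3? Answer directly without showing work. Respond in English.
v(log(2)/3) = -9.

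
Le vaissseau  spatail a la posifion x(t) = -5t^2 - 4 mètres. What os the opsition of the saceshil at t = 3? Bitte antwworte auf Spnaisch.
Tenemos la posición x(t) = -5·t^2 - 4. Sustituyendo t = 3: x(3) = -49.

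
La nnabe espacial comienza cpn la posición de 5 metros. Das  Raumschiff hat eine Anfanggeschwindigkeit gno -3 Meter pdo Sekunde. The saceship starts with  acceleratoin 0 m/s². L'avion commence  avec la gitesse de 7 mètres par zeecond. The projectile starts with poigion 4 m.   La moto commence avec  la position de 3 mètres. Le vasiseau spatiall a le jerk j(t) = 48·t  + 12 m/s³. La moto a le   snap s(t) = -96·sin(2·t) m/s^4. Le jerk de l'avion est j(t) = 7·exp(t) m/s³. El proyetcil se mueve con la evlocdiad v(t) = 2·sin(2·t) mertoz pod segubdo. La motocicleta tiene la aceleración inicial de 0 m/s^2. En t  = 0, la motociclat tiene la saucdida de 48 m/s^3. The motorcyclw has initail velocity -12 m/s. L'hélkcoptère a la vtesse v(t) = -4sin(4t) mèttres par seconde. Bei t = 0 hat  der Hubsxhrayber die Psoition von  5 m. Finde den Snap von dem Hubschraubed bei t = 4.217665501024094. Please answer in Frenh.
En partant de la vitesse v(t) = -4·sin(4·t), nous prenons 3 dérivées. En prenant d/dt de v(t), nous trouvons a(t) = -16·cos(4·t). En prenant d/dt de a(t), nous trouvons j(t) = 64·sin(4·t). En prenant d/dt de j(t), nous trouvons s(t) = 256·cos(4·t). Nous avons le snap s(t) = 256·cos(4·t). En substituant t = 4.217665501024094: s(4.217665501024094) = -101.597150333596.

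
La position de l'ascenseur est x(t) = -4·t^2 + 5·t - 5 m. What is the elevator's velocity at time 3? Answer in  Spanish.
Para resolver esto, necesitamos tomar 1 derivada de nuestra ecuación de la posición x(t) = -4·t^2 + 5·t - 5. Derivando la posición, obtenemos la velocidad: v(t) = 5 - 8·t. De la ecuación de la velocidad v(t) = 5 - 8·t, sustituimos t = 3 para obtener v = -19.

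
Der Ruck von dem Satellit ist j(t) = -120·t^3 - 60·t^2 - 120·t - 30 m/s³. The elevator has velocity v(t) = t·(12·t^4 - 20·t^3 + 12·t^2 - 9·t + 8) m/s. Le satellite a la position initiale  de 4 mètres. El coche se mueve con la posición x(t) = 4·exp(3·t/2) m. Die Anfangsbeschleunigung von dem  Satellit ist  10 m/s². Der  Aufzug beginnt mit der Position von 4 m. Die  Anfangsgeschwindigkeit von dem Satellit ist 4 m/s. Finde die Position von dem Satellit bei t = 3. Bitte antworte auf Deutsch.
Ausgehend von dem Ruck j(t) = -120·t^3 - 60·t^2 - 120·t - 30, nehmen wir 3 Integrale. Mit ∫j(t)dt und Anwendung von a(0) = 10, finden wir a(t) = -30·t^4 - 20·t^3 - 60·t^2 - 30·t + 10. Mit ∫a(t)dt und Anwendung von v(0) = 4, finden wir v(t) = -6·t^5 - 5·t^4 - 20·t^3 - 15·t^2 + 10·t + 4. Mit ∫v(t)dt und Anwendung von x(0) = 4, finden wir x(t) = -t^6 - t^5 - 5·t^4 - 5·t^3 + 5·t^2 + 4·t + 4. Wir haben die Position x(t) = -t^6 - t^5 - 5·t^4 - 5·t^3 + 5·t^2 + 4·t + 4. Durch Einsetzen von t = 3: x(3) = -1451.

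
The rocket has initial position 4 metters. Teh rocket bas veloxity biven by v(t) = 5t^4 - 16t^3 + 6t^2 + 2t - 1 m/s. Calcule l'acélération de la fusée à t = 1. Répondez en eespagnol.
Partiendo de la velocidad v(t) = 5·t^4 - 16·t^3 + 6·t^2 + 2·t - 1, tomamos 1 derivada. Derivando la velocidad, obtenemos la aceleración: a(t) = 20·t^3 - 48·t^2 + 12·t + 2. Usando a(t) = 20·t^3 - 48·t^2 + 12·t + 2 y sustituyendo t = 1, encontramos a = -14.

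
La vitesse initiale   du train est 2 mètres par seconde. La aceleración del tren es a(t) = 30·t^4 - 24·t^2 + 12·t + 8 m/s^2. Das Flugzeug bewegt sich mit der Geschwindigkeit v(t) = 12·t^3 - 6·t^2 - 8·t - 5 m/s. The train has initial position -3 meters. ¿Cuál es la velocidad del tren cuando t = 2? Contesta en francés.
Nous devons intégrer notre équation de l'accélération a(t) = 30·t^4 - 24·t^2 + 12·t + 8 1 fois. En intégrant l'accélération et en utilisant la condition initiale v(0) = 2, nous obtenons v(t) = 6·t^5 - 8·t^3 + 6·t^2 + 8·t + 2. Nous avons la vitesse v(t) = 6·t^5 - 8·t^3 + 6·t^2 + 8·t + 2. En substituant t = 2: v(2) = 170.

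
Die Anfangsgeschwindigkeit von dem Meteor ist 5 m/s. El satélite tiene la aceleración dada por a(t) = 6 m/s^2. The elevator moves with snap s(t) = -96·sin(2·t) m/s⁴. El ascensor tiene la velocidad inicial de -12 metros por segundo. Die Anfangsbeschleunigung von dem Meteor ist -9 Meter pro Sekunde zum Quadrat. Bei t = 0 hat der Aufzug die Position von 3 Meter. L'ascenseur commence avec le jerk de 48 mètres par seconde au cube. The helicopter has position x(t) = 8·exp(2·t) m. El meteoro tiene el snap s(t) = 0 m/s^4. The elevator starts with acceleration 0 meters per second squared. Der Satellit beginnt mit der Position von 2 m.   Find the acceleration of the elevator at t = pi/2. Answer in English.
We must find the integral of our snap equation s(t) = -96·sin(2·t) 2 times. Finding the antiderivative of s(t) and using j(0) = 48: j(t) = 48·cos(2·t). Integrating jerk and using the initial condition a(0) = 0, we get a(t) = 24·sin(2·t). Using a(t) = 24·sin(2·t) and substituting t = pi/2, we find a = 0.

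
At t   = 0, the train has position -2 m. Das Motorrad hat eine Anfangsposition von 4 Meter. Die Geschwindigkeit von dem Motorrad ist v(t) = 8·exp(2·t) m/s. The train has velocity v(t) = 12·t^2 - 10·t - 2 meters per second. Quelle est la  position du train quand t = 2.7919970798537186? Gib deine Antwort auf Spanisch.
Para resolver esto, necesitamos tomar 1 antiderivada de nuestra ecuación de la velocidad v(t) = 12·t^2 - 10·t - 2. Tomando ∫v(t)dt y aplicando x(0) = -2, encontramos x(t) = 4·t^3 - 5·t^2 - 2·t - 2. Usando x(t) = 4·t^3 - 5·t^2 - 2·t - 2 y sustituyendo t = 2.7919970798537186, encontramos x = 40.4970025632856.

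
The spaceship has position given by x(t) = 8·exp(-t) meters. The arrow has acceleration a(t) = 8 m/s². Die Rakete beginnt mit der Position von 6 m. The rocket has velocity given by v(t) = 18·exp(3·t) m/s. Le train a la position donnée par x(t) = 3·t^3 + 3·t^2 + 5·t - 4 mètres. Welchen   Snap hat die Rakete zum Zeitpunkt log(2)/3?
Ausgehend von der Geschwindigkeit v(t) = 18·exp(3·t), nehmen wir 3 Ableitungen. Die Ableitung von der Geschwindigkeit ergibt die Beschleunigung: a(t) = 54·exp(3·t). Mit d/dt von a(t) finden wir j(t) = 162·exp(3·t). Durch Ableiten von dem Ruck erhalten wir den Snap: s(t) = 486·exp(3·t). Mit s(t) = 486·exp(3·t) und Einsetzen von t = log(2)/3, finden wir s = 972.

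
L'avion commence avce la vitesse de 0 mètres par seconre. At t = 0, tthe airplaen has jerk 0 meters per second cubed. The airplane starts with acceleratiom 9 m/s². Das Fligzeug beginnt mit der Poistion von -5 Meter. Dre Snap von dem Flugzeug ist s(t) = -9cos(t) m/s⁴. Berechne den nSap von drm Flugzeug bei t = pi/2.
Mit s(t) = -9·cos(t) und Einsetzen von t = pi/2, finden wir s = 0.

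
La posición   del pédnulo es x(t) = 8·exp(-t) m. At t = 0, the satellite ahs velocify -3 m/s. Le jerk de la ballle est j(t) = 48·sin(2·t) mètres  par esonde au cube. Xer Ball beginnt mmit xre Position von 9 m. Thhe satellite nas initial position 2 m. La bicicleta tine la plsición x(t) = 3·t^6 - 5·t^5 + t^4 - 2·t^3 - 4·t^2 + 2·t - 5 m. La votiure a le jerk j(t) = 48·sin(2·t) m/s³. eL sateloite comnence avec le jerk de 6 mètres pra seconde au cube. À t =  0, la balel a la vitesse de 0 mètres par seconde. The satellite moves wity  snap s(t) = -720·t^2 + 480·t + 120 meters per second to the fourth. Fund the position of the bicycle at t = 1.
Using x(t) = 3·t^6 - 5·t^5 + t^4 - 2·t^3 - 4·t^2 + 2·t - 5 and substituting t = 1, we find x = -10.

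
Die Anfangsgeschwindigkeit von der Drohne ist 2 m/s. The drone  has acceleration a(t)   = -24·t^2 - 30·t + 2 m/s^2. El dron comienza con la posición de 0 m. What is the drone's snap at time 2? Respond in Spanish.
Partiendo de la aceleración a(t) = -24·t^2 - 30·t + 2, tomamos 2 derivadas. La derivada de la aceleración da la sacudida: j(t) = -48·t - 30. Derivando la sacudida, obtenemos el snap: s(t) = -48. Usando s(t) = -48 y sustituyendo t = 2, encontramos s = -48.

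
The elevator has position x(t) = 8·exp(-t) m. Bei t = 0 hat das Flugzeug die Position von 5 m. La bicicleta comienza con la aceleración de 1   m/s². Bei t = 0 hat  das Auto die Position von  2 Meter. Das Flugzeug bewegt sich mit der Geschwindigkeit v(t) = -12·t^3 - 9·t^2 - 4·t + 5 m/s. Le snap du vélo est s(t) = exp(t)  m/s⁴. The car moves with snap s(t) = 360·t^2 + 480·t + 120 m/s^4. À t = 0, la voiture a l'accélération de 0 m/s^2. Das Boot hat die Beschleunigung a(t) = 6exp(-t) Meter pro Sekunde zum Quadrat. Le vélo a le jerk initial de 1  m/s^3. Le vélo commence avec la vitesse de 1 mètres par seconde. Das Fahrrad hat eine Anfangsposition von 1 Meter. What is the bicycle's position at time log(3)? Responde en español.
Debemos encontrar la antiderivada de nuestra ecuación del snap s(t) = exp(t) 4 veces. Integrando el snap y usando la condición inicial j(0) = 1, obtenemos j(t) = exp(t). La antiderivada de la sacudida, con a(0) = 1, da la aceleración: a(t) = exp(t). La antiderivada de la aceleración es la velocidad. Usando v(0) = 1, obtenemos v(t) = exp(t). La integral de la velocidad, con x(0) = 1, da la posición: x(t) = exp(t). Usando x(t) = exp(t) y sustituyendo t = log(3), encontramos x = 3.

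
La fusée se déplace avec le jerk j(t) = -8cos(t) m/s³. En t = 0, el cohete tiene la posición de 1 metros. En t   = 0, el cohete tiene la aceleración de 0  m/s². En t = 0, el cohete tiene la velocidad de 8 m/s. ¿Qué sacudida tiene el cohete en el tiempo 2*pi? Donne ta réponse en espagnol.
Tenemos la sacudida j(t) = -8·cos(t). Sustituyendo t = 2*pi: j(2*pi) = -8.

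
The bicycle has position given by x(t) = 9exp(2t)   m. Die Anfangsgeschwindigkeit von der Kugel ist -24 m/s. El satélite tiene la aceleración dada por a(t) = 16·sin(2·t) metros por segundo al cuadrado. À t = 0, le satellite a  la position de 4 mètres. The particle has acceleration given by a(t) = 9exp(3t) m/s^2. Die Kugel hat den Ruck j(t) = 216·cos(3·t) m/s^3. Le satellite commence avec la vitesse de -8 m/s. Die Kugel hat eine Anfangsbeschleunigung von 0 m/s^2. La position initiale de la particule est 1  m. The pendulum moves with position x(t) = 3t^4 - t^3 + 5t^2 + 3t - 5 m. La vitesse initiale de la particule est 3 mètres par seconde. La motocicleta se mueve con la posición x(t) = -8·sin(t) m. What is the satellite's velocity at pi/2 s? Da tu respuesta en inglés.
We must find the integral of our acceleration equation a(t) = 16·sin(2·t) 1 time. Integrating acceleration and using the initial condition v(0) = -8, we get v(t) = -8·cos(2·t). We have velocity v(t) = -8·cos(2·t). Substituting t = pi/2: v(pi/2) = 8.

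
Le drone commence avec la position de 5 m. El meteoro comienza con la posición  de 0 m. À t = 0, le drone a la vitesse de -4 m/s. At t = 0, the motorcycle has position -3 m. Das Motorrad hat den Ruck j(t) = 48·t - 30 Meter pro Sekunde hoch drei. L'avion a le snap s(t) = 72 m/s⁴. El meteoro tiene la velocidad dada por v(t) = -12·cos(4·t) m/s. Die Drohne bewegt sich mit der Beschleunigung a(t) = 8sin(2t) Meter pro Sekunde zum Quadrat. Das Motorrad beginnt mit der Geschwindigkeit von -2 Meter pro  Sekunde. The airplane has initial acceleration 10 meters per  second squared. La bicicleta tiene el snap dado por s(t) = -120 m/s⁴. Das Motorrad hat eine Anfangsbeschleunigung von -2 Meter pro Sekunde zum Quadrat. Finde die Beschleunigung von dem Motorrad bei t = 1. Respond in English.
We must find the integral of our jerk equation j(t) = 48·t - 30 1 time. The antiderivative of jerk, with a(0) = -2, gives acceleration: a(t) = 24·t^2 - 30·t - 2. Using a(t) = 24·t^2 - 30·t - 2 and substituting t = 1, we find a = -8.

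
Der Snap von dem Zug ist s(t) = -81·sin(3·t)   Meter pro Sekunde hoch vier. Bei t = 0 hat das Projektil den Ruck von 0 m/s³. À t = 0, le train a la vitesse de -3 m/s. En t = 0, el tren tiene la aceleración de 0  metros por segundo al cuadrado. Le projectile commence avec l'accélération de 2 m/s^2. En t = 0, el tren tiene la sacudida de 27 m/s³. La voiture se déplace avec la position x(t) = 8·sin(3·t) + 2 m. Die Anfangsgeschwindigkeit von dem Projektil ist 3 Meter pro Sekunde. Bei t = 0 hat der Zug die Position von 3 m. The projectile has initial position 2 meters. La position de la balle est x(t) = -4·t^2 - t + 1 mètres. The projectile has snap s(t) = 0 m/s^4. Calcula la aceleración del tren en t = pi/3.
Para resolver esto, necesitamos tomar 2 integrales de nuestra ecuación del snap s(t) = -81·sin(3·t). Integrando el snap y usando la condición inicial j(0) = 27, obtenemos j(t) = 27·cos(3·t). La integral de la sacudida, con a(0) = 0, da la aceleración: a(t) = 9·sin(3·t). Tenemos la aceleración a(t) = 9·sin(3·t). Sustituyendo t = pi/3: a(pi/3) = 0.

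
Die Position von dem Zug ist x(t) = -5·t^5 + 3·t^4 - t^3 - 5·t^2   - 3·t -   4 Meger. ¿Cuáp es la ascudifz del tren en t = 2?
Partiendo de la posición x(t) = -5·t^5 + 3·t^4 - t^3 - 5·t^2 - 3·t - 4, tomamos 3 derivadas. La derivada de la posición da la velocidad: v(t) = -25·t^4 + 12·t^3 - 3·t^2 - 10·t - 3. La derivada de la velocidad da la aceleración: a(t) = -100·t^3 + 36·t^2 - 6·t - 10. Derivando la aceleración, obtenemos la sacudida: j(t) = -300·t^2 + 72·t - 6. De la ecuación de la sacudida j(t) = -300·t^2 + 72·t - 6, sustituimos t = 2 para obtener j = -1062.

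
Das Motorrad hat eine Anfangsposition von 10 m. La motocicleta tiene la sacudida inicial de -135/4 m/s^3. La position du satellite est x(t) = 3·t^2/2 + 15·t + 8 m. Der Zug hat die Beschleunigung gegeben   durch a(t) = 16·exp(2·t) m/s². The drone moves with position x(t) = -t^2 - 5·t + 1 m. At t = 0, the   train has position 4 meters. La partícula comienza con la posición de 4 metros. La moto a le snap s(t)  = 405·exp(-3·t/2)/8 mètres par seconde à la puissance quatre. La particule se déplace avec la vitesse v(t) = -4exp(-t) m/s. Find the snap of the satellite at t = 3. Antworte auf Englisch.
Starting from position x(t) = 3·t^2/2 + 15·t + 8, we take 4 derivatives. Differentiating position, we get velocity: v(t) = 3·t + 15. Differentiating velocity, we get acceleration: a(t) = 3. Differentiating acceleration, we get jerk: j(t) = 0. The derivative of jerk gives snap: s(t) = 0. Using s(t) = 0 and substituting t = 3, we find s = 0.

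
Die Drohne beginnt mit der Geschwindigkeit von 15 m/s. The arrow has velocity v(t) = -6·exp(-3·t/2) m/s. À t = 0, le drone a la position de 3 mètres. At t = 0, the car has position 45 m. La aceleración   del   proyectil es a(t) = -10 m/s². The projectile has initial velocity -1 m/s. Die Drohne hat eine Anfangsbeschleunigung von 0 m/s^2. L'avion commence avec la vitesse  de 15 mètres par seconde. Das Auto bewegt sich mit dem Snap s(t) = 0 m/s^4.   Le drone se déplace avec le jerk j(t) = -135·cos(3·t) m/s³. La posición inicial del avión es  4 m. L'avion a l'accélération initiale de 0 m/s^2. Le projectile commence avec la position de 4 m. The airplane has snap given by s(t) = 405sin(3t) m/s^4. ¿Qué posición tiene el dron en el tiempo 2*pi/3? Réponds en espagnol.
Partiendo de la sacudida j(t) = -135·cos(3·t), tomamos 3 antiderivadas. Integrando la sacudida y usando la condición inicial a(0) = 0, obtenemos a(t) = -45·sin(3·t). La antiderivada de la aceleración es la velocidad. Usando v(0) = 15, obtenemos v(t) = 15·cos(3·t). Integrando la velocidad y usando la condición inicial x(0) = 3, obtenemos x(t) = 5·sin(3·t) + 3. Tenemos la posición x(t) = 5·sin(3·t) + 3. Sustituyendo t = 2*pi/3: x(2*pi/3) = 3.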